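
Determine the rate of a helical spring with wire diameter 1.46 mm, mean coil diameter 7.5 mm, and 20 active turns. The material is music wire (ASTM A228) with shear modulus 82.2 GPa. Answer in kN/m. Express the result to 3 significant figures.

k = Gd⁴/(8D³N_a) = (82.2×10³ × 1.46⁴) / (8 × 7.5³ × 20)
  = 373494 / 67500 = 5.5332 N/mm

5.53 kN/m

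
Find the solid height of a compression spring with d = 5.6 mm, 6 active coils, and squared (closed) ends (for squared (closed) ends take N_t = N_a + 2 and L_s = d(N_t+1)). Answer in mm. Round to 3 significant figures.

squared (closed) ends: N_t = N_a + 2 = 6 + 2 = 8
L_s = d·(N_t+1) = 5.6 × 9 = 50.4 mm

50.4 mm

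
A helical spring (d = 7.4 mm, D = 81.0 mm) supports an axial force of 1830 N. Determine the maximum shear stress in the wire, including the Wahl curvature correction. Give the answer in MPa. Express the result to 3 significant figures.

Spring index C = D/d = 81.0/7.4 = 10.9459
K_W = (4C−1)/(4C−4) + 0.615/C = 42.784/39.784 + 0.0562 = 1.1316
τ₀ = 8FD/(πd³) = 8·1830·81.0/(π·7.4³) = 1.18584e+06/1273 = 931.5 MPa
τ_max = K·τ₀ = 1.1316 × 931.5 = 1054.1 MPa

1050 MPa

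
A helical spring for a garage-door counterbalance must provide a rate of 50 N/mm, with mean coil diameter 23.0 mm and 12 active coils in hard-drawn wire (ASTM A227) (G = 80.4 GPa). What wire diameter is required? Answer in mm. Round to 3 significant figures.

d = (8D³N_a·k / G)^(1/4) = (8·23.0³·12·50 / (80.4×10³))^0.25
  = (726.39)^0.25 = 5.1915 mm

5.19 mm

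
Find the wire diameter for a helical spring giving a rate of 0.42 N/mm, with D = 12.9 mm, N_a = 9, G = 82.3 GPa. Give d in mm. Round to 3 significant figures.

d = (8D³N_a·k / G)^(1/4) = (8·12.9³·9·0.42 / (82.3×10³))^0.25
  = (0.78877)^0.25 = 0.9424 mm

0.942 mm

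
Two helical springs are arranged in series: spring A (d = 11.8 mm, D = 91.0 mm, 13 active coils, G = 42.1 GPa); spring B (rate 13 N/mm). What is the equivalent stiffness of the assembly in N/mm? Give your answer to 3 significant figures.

5.78 N/mm

k_A = Gd⁴/(8D³N_a) = (42.1×10³)(11.8⁴)/(8·91.0³·13) = 10.415 N/mm
Series: 1/k_eq = 1/10.415 + 1/13 = 0.17294; k_eq = 5.7824 N/mm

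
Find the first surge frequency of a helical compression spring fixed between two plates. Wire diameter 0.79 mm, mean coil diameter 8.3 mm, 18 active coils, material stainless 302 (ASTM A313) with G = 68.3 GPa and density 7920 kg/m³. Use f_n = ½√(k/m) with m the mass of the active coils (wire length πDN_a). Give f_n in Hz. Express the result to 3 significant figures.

k = Gd⁴/(8D³N_a) = (68.3×10³)(0.79⁴)/(8·8.3³·18) = 0.3231 N/mm = 323.1 N/m
Wire length L = πDN_a = π·8.3·18 = 469.35 mm
m = ρ·(πd²/4)·L = 7920 × 0.49017×10⁻⁶ m² × 0.46935 m = 0.0018221 kg
f_n = ½√(k/m) = 0.5·√(323.1/0.0018221) = 0.5·√(1.7732e+05) = 210.55 Hz

211 Hz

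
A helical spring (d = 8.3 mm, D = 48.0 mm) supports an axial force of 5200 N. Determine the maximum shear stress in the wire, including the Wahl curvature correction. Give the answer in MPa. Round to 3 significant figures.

1400 MPa

Spring index C = D/d = 48.0/8.3 = 5.7831
K_W = (4C−1)/(4C−4) + 0.615/C = 22.133/19.133 + 0.1063 = 1.2631
τ₀ = 8FD/(πd³) = 8·5200·48.0/(π·8.3³) = 1.9968e+06/1796.3 = 1111.6 MPa
τ_max = K·τ₀ = 1.2631 × 1111.6 = 1404.1 MPa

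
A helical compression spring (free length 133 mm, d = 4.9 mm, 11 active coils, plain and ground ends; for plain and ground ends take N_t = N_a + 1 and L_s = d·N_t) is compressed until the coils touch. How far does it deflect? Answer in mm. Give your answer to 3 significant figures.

74.2 mm

N_t = 12; L_s = 4.9·12 = 58.8 mm
δ_solid = L₀ − L_s = 133 − 58.8 = 74.2 mm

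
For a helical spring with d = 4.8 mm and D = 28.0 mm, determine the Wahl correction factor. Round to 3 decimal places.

1.261

C = D/d = 28.0/4.8 = 5.8333
K_W = (4C−1)/(4C−4) + 0.615/C = 22.333/19.333 + 0.1054 = 1.2606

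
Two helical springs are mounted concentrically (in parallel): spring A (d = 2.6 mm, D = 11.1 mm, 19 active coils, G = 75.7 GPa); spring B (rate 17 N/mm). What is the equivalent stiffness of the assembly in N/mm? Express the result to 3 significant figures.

k_A = Gd⁴/(8D³N_a) = (75.7×10³)(2.6⁴)/(8·11.1³·19) = 16.641 N/mm
Parallel: k_eq = 16.641 + 17 = 33.641 N/mm

33.6 N/mm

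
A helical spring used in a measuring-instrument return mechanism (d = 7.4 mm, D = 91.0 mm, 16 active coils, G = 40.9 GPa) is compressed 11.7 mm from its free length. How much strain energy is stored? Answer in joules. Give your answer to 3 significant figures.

k = Gd⁴/(8D³N_a) = (40.9×10³)(7.4⁴)/(8·91.0³·16) = 1.2715 N/mm
U = ½kδ² = 0.5 × 1.2715 × 11.7² = 87.028 N·mm = 0.087028 J

0.0870 J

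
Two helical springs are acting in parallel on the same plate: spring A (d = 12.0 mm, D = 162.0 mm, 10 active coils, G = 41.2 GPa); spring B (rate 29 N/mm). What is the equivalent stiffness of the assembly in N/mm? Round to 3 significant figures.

k_A = Gd⁴/(8D³N_a) = (41.2×10³)(12.0⁴)/(8·162.0³·10) = 2.5118 N/mm
Parallel: k_eq = 2.5118 + 29 = 31.512 N/mm

31.5 N/mm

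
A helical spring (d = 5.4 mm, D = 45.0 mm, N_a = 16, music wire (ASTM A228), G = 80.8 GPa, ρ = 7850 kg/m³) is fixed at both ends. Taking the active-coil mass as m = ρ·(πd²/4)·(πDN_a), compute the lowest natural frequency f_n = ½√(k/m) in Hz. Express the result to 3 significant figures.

k = Gd⁴/(8D³N_a) = (80.8×10³)(5.4⁴)/(8·45.0³·16) = 5.8903 N/mm = 5890.3 N/m
Wire length L = πDN_a = π·45.0·16 = 2261.9 mm
m = ρ·(πd²/4)·L = 7850 × 22.902×10⁻⁶ m² × 2.2619 m = 0.40666 kg
f_n = ½√(k/m) = 0.5·√(5890.3/0.40666) = 0.5·√(14485) = 60.176 Hz

60.2 Hz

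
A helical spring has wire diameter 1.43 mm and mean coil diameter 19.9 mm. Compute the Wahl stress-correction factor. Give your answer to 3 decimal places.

1.102

C = D/d = 19.9/1.43 = 13.9161
K_W = (4C−1)/(4C−4) + 0.615/C = 54.664/51.664 + 0.0442 = 1.1023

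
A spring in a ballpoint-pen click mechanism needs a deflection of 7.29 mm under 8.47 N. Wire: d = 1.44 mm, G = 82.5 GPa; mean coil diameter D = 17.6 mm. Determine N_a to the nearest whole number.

7

Required rate k = F/δ = 8.47/7.29 = 1.1619 N/mm
N_a = Gd⁴/(8D³k) = (82.5×10³ × 1.44⁴)/(8 × 17.6³ × 1.1619)
    = 354735 / 50673.8 = 7 → 7 coils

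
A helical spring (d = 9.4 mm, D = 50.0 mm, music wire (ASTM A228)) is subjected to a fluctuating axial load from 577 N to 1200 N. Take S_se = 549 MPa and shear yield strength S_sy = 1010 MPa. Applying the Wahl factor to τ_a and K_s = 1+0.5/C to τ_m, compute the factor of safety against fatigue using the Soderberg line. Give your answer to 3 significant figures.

3.85

C = D/d = 50.0/9.4 = 5.3191; K_W = (4C−1)/(4C−4)+0.615/C = 1.2893; K_s = 1+0.5/C = 1.0940
F_a = (F_max−F_min)/2 = 311.5 N; F_m = (F_max+F_min)/2 = 888.5 N
τ_a = K_W·8F_aD/(πd³) = 1.2893 × 47.751 = 61.564 MPa
τ_m = K_s·8F_mD/(πd³) = 1.0940 × 136.2 = 149.01 MPa
Soderberg: 1/n_f = τ_a/S_se + τ_m/S_sy = 61.564/549 + 149.01/1010 = 0.11214 + 0.14753 = 0.25967
n_f = 1/0.25967 = 3.851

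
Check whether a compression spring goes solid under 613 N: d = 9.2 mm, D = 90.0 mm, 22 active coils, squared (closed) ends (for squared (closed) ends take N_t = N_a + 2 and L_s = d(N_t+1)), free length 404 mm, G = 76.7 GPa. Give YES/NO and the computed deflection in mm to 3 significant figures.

NO, δ = 143 mm

k = Gd⁴/(8D³N_a) = (76.7×10³)(9.2⁴)/(8·90.0³·22) = 4.2826 N/mm
N_t = 24; L_s = 9.2·25 = 230 mm; δ_solid = L₀ − L_s = 404 − 230 = 174 mm
δ = F/k = 613/4.2826 = 143.14 mm
δ < δ_solid → spring does not go solid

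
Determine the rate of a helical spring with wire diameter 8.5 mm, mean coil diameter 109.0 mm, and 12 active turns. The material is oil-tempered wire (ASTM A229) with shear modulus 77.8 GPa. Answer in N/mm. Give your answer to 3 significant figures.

3.27 N/mm

k = Gd⁴/(8D³N_a) = (77.8×10³ × 8.5⁴) / (8 × 109.0³ × 12)
  = 4.06121e+08 / 1.24323e+08 = 3.2667 N/mm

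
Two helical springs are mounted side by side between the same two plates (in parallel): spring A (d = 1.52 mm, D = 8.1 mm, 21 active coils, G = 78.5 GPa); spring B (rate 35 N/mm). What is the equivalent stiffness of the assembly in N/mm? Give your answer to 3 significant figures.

39.7 N/mm

k_A = Gd⁴/(8D³N_a) = (78.5×10³)(1.52⁴)/(8·8.1³·21) = 4.6933 N/mm
Parallel: k_eq = 4.6933 + 35 = 39.693 N/mm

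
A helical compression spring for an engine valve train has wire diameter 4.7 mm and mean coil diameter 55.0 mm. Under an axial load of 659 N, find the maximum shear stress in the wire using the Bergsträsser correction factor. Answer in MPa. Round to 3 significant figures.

Spring index C = D/d = 55.0/4.7 = 11.7021
K_B = (4C+2)/(4C−3) = 48.809/43.809 = 1.1141
τ₀ = 8FD/(πd³) = 8·659·55.0/(π·4.7³) = 289960/326.17 = 888.99 MPa
τ_max = K·τ₀ = 1.1141 × 888.99 = 990.45 MPa

990 MPa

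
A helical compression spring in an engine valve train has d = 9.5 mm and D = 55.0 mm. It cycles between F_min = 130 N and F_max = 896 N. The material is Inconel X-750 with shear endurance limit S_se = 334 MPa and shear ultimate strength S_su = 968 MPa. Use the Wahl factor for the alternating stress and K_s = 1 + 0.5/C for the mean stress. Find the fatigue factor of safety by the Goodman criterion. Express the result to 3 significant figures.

3.02

C = D/d = 55.0/9.5 = 5.7895; K_W = (4C−1)/(4C−4)+0.615/C = 1.2628; K_s = 1+0.5/C = 1.0864
F_a = (F_max−F_min)/2 = 383 N; F_m = (F_max+F_min)/2 = 513 N
τ_a = K_W·8F_aD/(πd³) = 1.2628 × 62.565 = 79.008 MPa
τ_m = K_s·8F_mD/(πd³) = 1.0864 × 83.801 = 91.038 MPa
Goodman: 1/n_f = τ_a/S_se + τ_m/S_su = 79.008/334 + 91.038/968 = 0.23655 + 0.09405 = 0.3306
n_f = 1/0.3306 = 3.025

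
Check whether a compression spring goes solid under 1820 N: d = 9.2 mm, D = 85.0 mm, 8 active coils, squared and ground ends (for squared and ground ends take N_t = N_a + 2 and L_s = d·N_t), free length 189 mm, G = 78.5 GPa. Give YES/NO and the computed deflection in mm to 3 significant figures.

k = Gd⁴/(8D³N_a) = (78.5×10³)(9.2⁴)/(8·85.0³·8) = 14.308 N/mm
N_t = 10; L_s = 9.2·10 = 92 mm; δ_solid = L₀ − L_s = 189 − 92 = 97 mm
δ = F/k = 1820/14.308 = 127.2 mm
δ ≥ δ_solid → spring goes solid

YES, δ = 127 mm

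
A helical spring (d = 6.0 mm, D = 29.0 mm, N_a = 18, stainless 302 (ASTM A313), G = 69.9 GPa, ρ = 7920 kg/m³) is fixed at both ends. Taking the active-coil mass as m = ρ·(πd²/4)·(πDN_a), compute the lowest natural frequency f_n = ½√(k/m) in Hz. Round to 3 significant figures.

133 Hz

k = Gd⁴/(8D³N_a) = (69.9×10³)(6.0⁴)/(8·29.0³·18) = 25.794 N/mm = 25794 N/m
Wire length L = πDN_a = π·29.0·18 = 1639.9 mm
m = ρ·(πd²/4)·L = 7920 × 28.274×10⁻⁶ m² × 1.6399 m = 0.36723 kg
f_n = ½√(k/m) = 0.5·√(25794/0.36723) = 0.5·√(70241) = 132.51 Hz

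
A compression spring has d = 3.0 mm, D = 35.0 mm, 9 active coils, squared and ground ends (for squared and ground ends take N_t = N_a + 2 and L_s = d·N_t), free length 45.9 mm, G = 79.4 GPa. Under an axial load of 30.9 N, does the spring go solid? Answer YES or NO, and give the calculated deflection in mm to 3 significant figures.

k = Gd⁴/(8D³N_a) = (79.4×10³)(3.0⁴)/(8·35.0³·9) = 2.0834 N/mm
N_t = 11; L_s = 3.0·11 = 33 mm; δ_solid = L₀ − L_s = 45.9 − 33 = 12.9 mm
δ = F/k = 30.9/2.0834 = 14.832 mm
δ ≥ δ_solid → spring goes solid

YES, δ = 14.8 mm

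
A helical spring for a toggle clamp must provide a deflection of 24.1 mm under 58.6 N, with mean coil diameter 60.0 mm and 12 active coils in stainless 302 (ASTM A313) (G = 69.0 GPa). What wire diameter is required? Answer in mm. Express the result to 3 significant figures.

5.20 mm

Required rate k = F/δ = 58.6/24.1 = 2.4315 N/mm
d = (8D³N_a·k / G)^(1/4) = (8·60.0³·12·2.4315 / (69.0×10³))^0.25
  = (730.73)^0.25 = 5.1992 mm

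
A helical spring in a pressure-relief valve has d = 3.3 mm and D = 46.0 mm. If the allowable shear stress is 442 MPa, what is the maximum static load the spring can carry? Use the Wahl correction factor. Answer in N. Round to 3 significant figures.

C = D/d = 46.0/3.3 = 13.9394
K_W = (4C−1)/(4C−4) + 0.615/C = 54.758/51.758 + 0.0441 = 1.1021
τ_max = K·8FD/(πd³) → F_max = τ_allow·πd³/(8DK)
F_max = 442·π·3.3³/(8·46.0·1.1021) = 49902/405.57 = 123.04 N

123 N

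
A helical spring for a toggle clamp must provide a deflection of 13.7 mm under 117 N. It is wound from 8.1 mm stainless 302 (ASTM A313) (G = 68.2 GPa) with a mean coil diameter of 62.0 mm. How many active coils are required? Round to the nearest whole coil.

Required rate k = F/δ = 117/13.7 = 8.5401 N/mm
N_a = Gd⁴/(8D³k) = (68.2×10³ × 8.1⁴)/(8 × 62.0³ × 8.5401)
    = 2.93579e+08 / 1.62828e+07 = 18.03 → 18 coils

18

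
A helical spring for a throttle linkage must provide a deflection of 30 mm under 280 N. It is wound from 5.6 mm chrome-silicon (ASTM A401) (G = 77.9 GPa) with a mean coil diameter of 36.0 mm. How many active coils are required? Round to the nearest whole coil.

Required rate k = F/δ = 280/30 = 9.3333 N/mm
N_a = Gd⁴/(8D³k) = (77.9×10³ × 5.6⁴)/(8 × 36.0³ × 9.3333)
    = 7.66107e+07 / 3.48365e+06 = 21.99 → 22 coils

22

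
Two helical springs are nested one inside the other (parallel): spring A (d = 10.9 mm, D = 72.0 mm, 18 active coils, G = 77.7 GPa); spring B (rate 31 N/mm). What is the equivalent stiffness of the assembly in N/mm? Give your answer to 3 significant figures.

51.4 N/mm

k_A = Gd⁴/(8D³N_a) = (77.7×10³)(10.9⁴)/(8·72.0³·18) = 20.406 N/mm
Parallel: k_eq = 20.406 + 31 = 51.406 N/mm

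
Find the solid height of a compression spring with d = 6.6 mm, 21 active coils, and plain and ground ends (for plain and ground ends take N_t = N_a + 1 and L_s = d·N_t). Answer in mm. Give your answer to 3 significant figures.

plain and ground ends: N_t = N_a + 1 = 21 + 1 = 22
L_s = d·N_t = 6.6 × 22 = 145.2 mm

145 mm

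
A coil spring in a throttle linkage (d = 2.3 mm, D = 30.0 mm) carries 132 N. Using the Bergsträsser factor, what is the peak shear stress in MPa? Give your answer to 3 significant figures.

Spring index C = D/d = 30.0/2.3 = 13.0435
K_B = (4C+2)/(4C−3) = 54.174/49.174 = 1.1017
τ₀ = 8FD/(πd³) = 8·132·30.0/(π·2.3³) = 31680/38.224 = 828.8 MPa
τ_max = K·τ₀ = 1.1017 × 828.8 = 913.08 MPa

913 MPa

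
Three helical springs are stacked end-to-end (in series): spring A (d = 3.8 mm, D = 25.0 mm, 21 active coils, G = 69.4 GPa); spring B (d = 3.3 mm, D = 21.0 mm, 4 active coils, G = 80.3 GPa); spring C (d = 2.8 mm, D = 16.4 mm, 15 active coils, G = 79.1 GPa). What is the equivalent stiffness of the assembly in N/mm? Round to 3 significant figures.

3.11 N/mm

k_A = Gd⁴/(8D³N_a) = (69.4×10³)(3.8⁴)/(8·25.0³·21) = 5.5127 N/mm
k_B = Gd⁴/(8D³N_a) = (80.3×10³)(3.3⁴)/(8·21.0³·4) = 32.134 N/mm
k_C = Gd⁴/(8D³N_a) = (79.1×10³)(2.8⁴)/(8·16.4³·15) = 9.1854 N/mm
Series: 1/k_eq = 1/5.5127 + 1/32.134 + 1/9.1854 = 0.32139; k_eq = 3.1115 N/mm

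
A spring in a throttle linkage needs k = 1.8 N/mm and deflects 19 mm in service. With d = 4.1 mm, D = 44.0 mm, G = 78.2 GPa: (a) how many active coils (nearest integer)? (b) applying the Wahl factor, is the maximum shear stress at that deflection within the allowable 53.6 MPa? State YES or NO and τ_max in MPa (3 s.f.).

N_a = Gd⁴/(8D³k) = (78.2×10³)(4.1⁴)/(8·44.0³·1.8) = 18.01 → N_a = 18
Actual rate k = Gd⁴/(8D³·18) = 1.8014 N/mm
Working load F = kδ = 1.8014·19 = 34.228 N
C = 44.0/4.1 = 10.7317; K_W = (4C−1)/(4C−4)+0.615/C = 1.1344
τ_max = K_W·8FD/(πd³) = 1.1344·55.644 = 63.121 MPa
τ_max > 53.6 MPa → exceeds allowable

(a) 18 coils; (b) NO, τ_max = 63.1 MPa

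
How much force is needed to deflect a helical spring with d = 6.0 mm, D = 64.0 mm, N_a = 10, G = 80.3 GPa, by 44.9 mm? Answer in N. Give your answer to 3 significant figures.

223 N

k = Gd⁴/(8D³N_a) = (80.3×10³)(6.0⁴)/(8·64.0³·10) = 4.9624 N/mm
F = k·δ = 4.9624 × 44.9 = 222.81 N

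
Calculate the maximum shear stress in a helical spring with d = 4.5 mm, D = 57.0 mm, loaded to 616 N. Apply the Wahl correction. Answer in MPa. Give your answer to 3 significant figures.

Spring index C = D/d = 57.0/4.5 = 12.6667
K_W = (4C−1)/(4C−4) + 0.615/C = 49.667/46.667 + 0.0486 = 1.1128
τ₀ = 8FD/(πd³) = 8·616·57.0/(π·4.5³) = 280896/286.28 = 981.2 MPa
τ_max = K·τ₀ = 1.1128 × 981.2 = 1091.9 MPa

1090 MPa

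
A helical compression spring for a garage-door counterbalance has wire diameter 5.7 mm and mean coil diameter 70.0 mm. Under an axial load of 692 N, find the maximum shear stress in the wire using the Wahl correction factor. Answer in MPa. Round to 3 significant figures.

744 MPa

Spring index C = D/d = 70.0/5.7 = 12.2807
K_W = (4C−1)/(4C−4) + 0.615/C = 48.123/45.123 + 0.0501 = 1.1166
τ₀ = 8FD/(πd³) = 8·692·70.0/(π·5.7³) = 387520/581.8 = 666.07 MPa
τ_max = K·τ₀ = 1.1166 × 666.07 = 743.71 MPa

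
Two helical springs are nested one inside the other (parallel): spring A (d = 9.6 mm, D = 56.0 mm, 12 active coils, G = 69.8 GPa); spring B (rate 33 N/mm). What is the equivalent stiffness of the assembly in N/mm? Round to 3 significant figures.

k_A = Gd⁴/(8D³N_a) = (69.8×10³)(9.6⁴)/(8·56.0³·12) = 35.165 N/mm
Parallel: k_eq = 35.165 + 33 = 68.165 N/mm

68.2 N/mm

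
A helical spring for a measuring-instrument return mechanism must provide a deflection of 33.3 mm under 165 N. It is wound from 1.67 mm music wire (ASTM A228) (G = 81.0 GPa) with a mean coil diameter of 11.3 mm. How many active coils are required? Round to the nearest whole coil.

11

Required rate k = F/δ = 165/33.3 = 4.955 N/mm
N_a = Gd⁴/(8D³k) = (81.0×10³ × 1.67⁴)/(8 × 11.3³ × 4.955)
    = 630015 / 57195.9 = 11.02 → 11 coils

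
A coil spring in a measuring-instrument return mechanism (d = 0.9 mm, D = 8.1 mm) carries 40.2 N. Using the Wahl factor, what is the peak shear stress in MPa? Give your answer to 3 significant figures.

1320 MPa

Spring index C = D/d = 8.1/0.9 = 9.0000
K_W = (4C−1)/(4C−4) + 0.615/C = 35.000/32.000 + 0.0683 = 1.1621
τ₀ = 8FD/(πd³) = 8·40.2·8.1/(π·0.9³) = 2604.96/2.2902 = 1137.4 MPa
τ_max = K·τ₀ = 1.1621 × 1137.4 = 1321.8 MPa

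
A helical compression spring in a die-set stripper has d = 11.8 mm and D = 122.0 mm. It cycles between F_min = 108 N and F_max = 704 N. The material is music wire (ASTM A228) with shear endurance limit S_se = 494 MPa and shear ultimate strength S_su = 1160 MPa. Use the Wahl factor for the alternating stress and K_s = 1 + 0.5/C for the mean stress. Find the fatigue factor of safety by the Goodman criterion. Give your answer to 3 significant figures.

5.02

C = D/d = 122.0/11.8 = 10.3390; K_W = (4C−1)/(4C−4)+0.615/C = 1.1398; K_s = 1+0.5/C = 1.0484
F_a = (F_max−F_min)/2 = 298 N; F_m = (F_max+F_min)/2 = 406 N
τ_a = K_W·8F_aD/(πd³) = 1.1398 × 56.347 = 64.224 MPa
τ_m = K_s·8F_mD/(πd³) = 1.0484 × 76.768 = 80.481 MPa
Goodman: 1/n_f = τ_a/S_se + τ_m/S_su = 64.224/494 + 80.481/1160 = 0.13001 + 0.06938 = 0.19939
n_f = 1/0.19939 = 5.015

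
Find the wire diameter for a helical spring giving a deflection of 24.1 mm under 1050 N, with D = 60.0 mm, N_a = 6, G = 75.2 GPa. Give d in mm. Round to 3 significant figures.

Required rate k = F/δ = 1050/24.1 = 43.568 N/mm
d = (8D³N_a·k / G)^(1/4) = (8·60.0³·6·43.568 / (75.2×10³))^0.25
  = (6006.9)^0.25 = 8.8036 mm

8.80 mm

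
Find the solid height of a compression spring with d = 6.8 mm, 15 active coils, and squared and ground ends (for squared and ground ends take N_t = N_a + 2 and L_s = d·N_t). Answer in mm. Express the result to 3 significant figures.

squared and ground ends: N_t = N_a + 2 = 15 + 2 = 17
L_s = d·N_t = 6.8 × 17 = 115.6 mm

116 mm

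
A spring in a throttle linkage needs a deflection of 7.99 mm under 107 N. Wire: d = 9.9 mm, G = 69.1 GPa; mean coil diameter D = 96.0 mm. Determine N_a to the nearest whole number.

Required rate k = F/δ = 107/7.99 = 13.392 N/mm
N_a = Gd⁴/(8D³k) = (69.1×10³ × 9.9⁴)/(8 × 96.0³ × 13.392)
    = 6.63772e+08 / 9.47852e+07 = 7.003 → 7 coils

7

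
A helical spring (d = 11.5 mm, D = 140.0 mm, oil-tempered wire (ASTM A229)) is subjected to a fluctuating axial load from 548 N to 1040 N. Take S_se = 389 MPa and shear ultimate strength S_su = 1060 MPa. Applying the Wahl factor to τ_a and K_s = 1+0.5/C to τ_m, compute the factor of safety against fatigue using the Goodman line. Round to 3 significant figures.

2.87

C = D/d = 140.0/11.5 = 12.1739; K_W = (4C−1)/(4C−4)+0.615/C = 1.1176; K_s = 1+0.5/C = 1.0411
F_a = (F_max−F_min)/2 = 246 N; F_m = (F_max+F_min)/2 = 794 N
τ_a = K_W·8F_aD/(πd³) = 1.1176 × 57.665 = 64.448 MPa
τ_m = K_s·8F_mD/(πd³) = 1.0411 × 186.12 = 193.77 MPa
Goodman: 1/n_f = τ_a/S_se + τ_m/S_su = 64.448/389 + 193.77/1060 = 0.16568 + 0.18280 = 0.34847
n_f = 1/0.34847 = 2.87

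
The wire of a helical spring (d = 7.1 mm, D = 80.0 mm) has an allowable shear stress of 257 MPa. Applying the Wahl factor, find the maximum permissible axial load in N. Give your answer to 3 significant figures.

C = D/d = 80.0/7.1 = 11.2676
K_W = (4C−1)/(4C−4) + 0.615/C = 44.070/41.070 + 0.0546 = 1.1276
τ_max = K·8FD/(πd³) → F_max = τ_allow·πd³/(8DK)
F_max = 257·π·7.1³/(8·80.0·1.1276) = 2.8897e+05/721.68 = 400.42 N

400 N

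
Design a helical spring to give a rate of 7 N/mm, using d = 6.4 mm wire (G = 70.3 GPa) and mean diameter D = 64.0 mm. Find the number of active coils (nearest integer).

8

N_a = Gd⁴/(8D³k) = (70.3×10³ × 6.4⁴)/(8 × 64.0³ × 7)
    = 1.17944e+08 / 1.46801e+07 = 8.034 → 8 coils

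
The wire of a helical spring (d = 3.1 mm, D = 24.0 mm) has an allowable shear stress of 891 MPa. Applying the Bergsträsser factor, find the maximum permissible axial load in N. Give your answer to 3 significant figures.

368 N

C = D/d = 24.0/3.1 = 7.7419
K_B = (4C+2)/(4C−3) = 32.968/27.968 = 1.1788
τ_max = K·8FD/(πd³) → F_max = τ_allow·πd³/(8DK)
F_max = 891·π·3.1³/(8·24.0·1.1788) = 83390/226.33 = 368.45 N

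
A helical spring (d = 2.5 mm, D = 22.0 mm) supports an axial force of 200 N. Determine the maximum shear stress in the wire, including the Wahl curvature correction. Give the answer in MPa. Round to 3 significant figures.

836 MPa

Spring index C = D/d = 22.0/2.5 = 8.8000
K_W = (4C−1)/(4C−4) + 0.615/C = 34.200/31.200 + 0.0699 = 1.1660
τ₀ = 8FD/(πd³) = 8·200·22.0/(π·2.5³) = 35200/49.087 = 717.09 MPa
τ_max = K·τ₀ = 1.1660 × 717.09 = 836.15 MPa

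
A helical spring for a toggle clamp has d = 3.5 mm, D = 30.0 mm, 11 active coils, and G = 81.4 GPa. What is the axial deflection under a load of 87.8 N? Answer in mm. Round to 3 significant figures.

k = Gd⁴/(8D³N_a) = (81.4×10³)(3.5⁴)/(8·30.0³·11) = 5.141 N/mm
δ = F/k = 87.8 / 5.141 = 17.078 mm

17.1 mm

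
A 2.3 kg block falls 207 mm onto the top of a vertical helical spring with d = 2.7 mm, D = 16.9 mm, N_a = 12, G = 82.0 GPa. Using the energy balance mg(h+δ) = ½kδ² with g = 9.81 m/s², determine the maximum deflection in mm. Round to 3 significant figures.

k = Gd⁴/(8D³N_a) = (82.0×10³)(2.7⁴)/(8·16.9³·12) = 9.4045 N/mm
W = mg = 2.3 × 9.81 = 22.563 N
½kδ² − Wδ − Wh = 0 → δ = (W + √(W² + 2kWh))/k
δ = (22.563 + √(509.09 + 87848.6))/9.4045 = (22.563 + 297.25)/9.4045 = 34.006 mm

34.0 mm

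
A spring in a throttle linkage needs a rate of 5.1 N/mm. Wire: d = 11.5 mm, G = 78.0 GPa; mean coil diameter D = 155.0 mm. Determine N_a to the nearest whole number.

N_a = Gd⁴/(8D³k) = (78.0×10³ × 11.5⁴)/(8 × 155.0³ × 5.1)
    = 1.36422e+09 / 1.51934e+08 = 8.979 → 9 coils

9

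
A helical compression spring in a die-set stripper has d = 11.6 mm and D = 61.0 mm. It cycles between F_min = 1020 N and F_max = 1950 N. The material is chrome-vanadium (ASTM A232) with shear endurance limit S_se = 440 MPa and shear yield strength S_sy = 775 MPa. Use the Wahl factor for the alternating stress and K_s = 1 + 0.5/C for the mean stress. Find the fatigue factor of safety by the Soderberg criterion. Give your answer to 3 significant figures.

C = D/d = 61.0/11.6 = 5.2586; K_W = (4C−1)/(4C−4)+0.615/C = 1.2931; K_s = 1+0.5/C = 1.0951
F_a = (F_max−F_min)/2 = 465 N; F_m = (F_max+F_min)/2 = 1485 N
τ_a = K_W·8F_aD/(πd³) = 1.2931 × 46.275 = 59.837 MPa
τ_m = K_s·8F_mD/(πd³) = 1.0951 × 147.78 = 161.83 MPa
Soderberg: 1/n_f = τ_a/S_se + τ_m/S_sy = 59.837/440 + 161.83/775 = 0.13599 + 0.20882 = 0.34481
n_f = 1/0.34481 = 2.9

2.90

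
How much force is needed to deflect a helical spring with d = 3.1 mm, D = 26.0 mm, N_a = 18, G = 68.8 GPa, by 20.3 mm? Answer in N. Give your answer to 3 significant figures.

k = Gd⁴/(8D³N_a) = (68.8×10³)(3.1⁴)/(8·26.0³·18) = 2.5105 N/mm
F = k·δ = 2.5105 × 20.3 = 50.962 N

51.0 N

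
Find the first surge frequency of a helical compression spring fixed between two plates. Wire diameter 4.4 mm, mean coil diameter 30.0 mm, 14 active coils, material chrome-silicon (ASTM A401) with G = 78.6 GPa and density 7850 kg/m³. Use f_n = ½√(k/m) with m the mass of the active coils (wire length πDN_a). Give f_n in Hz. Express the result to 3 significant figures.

k = Gd⁴/(8D³N_a) = (78.6×10³)(4.4⁴)/(8·30.0³·14) = 9.7421 N/mm = 9742.1 N/m
Wire length L = πDN_a = π·30.0·14 = 1319.5 mm
m = ρ·(πd²/4)·L = 7850 × 15.205×10⁻⁶ m² × 1.3195 m = 0.15749 kg
f_n = ½√(k/m) = 0.5·√(9742.1/0.15749) = 0.5·√(61857) = 124.36 Hz

124 Hz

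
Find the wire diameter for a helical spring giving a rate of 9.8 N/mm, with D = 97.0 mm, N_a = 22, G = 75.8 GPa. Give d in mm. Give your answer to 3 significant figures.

12.0 mm

d = (8D³N_a·k / G)^(1/4) = (8·97.0³·22·9.8 / (75.8×10³))^0.25
  = (20768)^0.25 = 12.0046 mm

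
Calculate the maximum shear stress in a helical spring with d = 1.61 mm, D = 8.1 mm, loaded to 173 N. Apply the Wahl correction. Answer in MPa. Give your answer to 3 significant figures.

Spring index C = D/d = 8.1/1.61 = 5.0311
K_W = (4C−1)/(4C−4) + 0.615/C = 19.124/16.124 + 0.1222 = 1.3083
τ₀ = 8FD/(πd³) = 8·173·8.1/(π·1.61³) = 11210.4/13.111 = 855.05 MPa
τ_max = K·τ₀ = 1.3083 × 855.05 = 1118.7 MPa

1120 MPa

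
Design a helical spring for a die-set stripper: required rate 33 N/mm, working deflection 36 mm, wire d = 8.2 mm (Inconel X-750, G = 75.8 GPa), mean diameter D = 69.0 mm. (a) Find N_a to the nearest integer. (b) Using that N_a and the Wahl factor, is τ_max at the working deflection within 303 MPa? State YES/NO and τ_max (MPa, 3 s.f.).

N_a = Gd⁴/(8D³k) = (75.8×10³)(8.2⁴)/(8·69.0³·33) = 3.952 → N_a = 4
Actual rate k = Gd⁴/(8D³·4) = 32.601 N/mm
Working load F = kδ = 32.601·36 = 1173.6 N
C = 69.0/8.2 = 8.4146; K_W = (4C−1)/(4C−4)+0.615/C = 1.1742
τ_max = K_W·8FD/(πd³) = 1.1742·374.01 = 439.17 MPa
τ_max > 303 MPa → exceeds allowable

(a) 4 coils; (b) NO, τ_max = 439 MPa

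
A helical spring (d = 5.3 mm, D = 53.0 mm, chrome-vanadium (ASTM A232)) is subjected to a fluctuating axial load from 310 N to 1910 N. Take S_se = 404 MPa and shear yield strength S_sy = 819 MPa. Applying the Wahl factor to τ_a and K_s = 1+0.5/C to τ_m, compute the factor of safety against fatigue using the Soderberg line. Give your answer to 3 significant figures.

C = D/d = 53.0/5.3 = 10.0000; K_W = (4C−1)/(4C−4)+0.615/C = 1.1448; K_s = 1+0.5/C = 1.0500
F_a = (F_max−F_min)/2 = 800 N; F_m = (F_max+F_min)/2 = 1110 N
τ_a = K_W·8F_aD/(πd³) = 1.1448 × 725.23 = 830.27 MPa
τ_m = K_s·8F_mD/(πd³) = 1.0500 × 1006.3 = 1056.6 MPa
Soderberg: 1/n_f = τ_a/S_se + τ_m/S_sy = 830.27/404 + 1056.6/819 = 2.05513 + 1.29008 = 3.3452
n_f = 1/3.3452 = 0.2989

0.299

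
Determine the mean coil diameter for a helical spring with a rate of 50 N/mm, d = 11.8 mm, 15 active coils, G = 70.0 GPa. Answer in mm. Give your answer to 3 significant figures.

D = (Gd⁴/(8N_a·k))^(1/3) = (70.0×10³·11.8⁴/(8·15·50))^(1/3)
  = (226191)^(1/3) = 60.9291 mm

60.9 mm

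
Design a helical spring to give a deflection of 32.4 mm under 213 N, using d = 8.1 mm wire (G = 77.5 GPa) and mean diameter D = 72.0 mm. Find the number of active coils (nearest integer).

Required rate k = F/δ = 213/32.4 = 6.5741 N/mm
N_a = Gd⁴/(8D³k) = (77.5×10³ × 8.1⁴)/(8 × 72.0³ × 6.5741)
    = 3.33612e+08 / 1.96301e+07 = 16.99 → 17 coils

17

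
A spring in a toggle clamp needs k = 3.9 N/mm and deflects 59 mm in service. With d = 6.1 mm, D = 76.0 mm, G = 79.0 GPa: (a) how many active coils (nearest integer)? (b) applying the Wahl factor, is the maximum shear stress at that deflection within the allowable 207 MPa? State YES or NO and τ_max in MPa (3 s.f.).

(a) 8 coils; (b) NO, τ_max = 218 MPa

N_a = Gd⁴/(8D³k) = (79.0×10³)(6.1⁴)/(8·76.0³·3.9) = 7.986 → N_a = 8
Actual rate k = Gd⁴/(8D³·8) = 3.8934 N/mm
Working load F = kδ = 3.8934·59 = 229.71 N
C = 76.0/6.1 = 12.4590; K_W = (4C−1)/(4C−4)+0.615/C = 1.1148
τ_max = K_W·8FD/(πd³) = 1.1148·195.86 = 218.35 MPa
τ_max > 207 MPa → exceeds allowable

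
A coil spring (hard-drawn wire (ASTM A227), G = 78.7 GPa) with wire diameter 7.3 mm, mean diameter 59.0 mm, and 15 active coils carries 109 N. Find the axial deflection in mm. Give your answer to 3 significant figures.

k = Gd⁴/(8D³N_a) = (78.7×10³)(7.3⁴)/(8·59.0³·15) = 9.0684 N/mm
δ = F/k = 109 / 9.0684 = 12.02 mm

12.0 mm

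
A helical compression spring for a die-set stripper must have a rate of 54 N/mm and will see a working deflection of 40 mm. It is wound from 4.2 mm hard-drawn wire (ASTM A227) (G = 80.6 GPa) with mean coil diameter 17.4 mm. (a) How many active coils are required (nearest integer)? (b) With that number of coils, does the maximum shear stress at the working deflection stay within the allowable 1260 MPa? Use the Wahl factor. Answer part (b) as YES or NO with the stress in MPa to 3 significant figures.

(a) 11 coils; (b) NO, τ_max = 1800 MPa

N_a = Gd⁴/(8D³k) = (80.6×10³)(4.2⁴)/(8·17.4³·54) = 11.02 → N_a = 11
Actual rate k = Gd⁴/(8D³·11) = 54.101 N/mm
Working load F = kδ = 54.101·40 = 2164 N
C = 17.4/4.2 = 4.1429; K_W = (4C−1)/(4C−4)+0.615/C = 1.3871
τ_max = K_W·8FD/(πd³) = 1.3871·1294.2 = 1795.2 MPa
τ_max > 1260 MPa → exceeds allowable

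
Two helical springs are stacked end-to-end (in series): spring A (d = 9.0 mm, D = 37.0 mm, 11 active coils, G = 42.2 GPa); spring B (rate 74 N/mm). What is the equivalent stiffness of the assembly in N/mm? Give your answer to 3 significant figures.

k_A = Gd⁴/(8D³N_a) = (42.2×10³)(9.0⁴)/(8·37.0³·11) = 62.115 N/mm
Series: 1/k_eq = 1/62.115 + 1/74 = 0.029613; k_eq = 33.769 N/mm

33.8 N/mm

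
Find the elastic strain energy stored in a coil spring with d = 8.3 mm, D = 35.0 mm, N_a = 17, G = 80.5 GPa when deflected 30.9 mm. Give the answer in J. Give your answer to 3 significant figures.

k = Gd⁴/(8D³N_a) = (80.5×10³)(8.3⁴)/(8·35.0³·17) = 65.519 N/mm
U = ½kδ² = 0.5 × 65.519 × 30.9² = 31279 N·mm = 31.279 J

31.3 J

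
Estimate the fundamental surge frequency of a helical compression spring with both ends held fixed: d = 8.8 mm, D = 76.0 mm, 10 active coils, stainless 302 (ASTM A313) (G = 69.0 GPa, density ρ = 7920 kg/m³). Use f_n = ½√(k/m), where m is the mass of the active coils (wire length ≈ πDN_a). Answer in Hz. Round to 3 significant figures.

50.6 Hz

k = Gd⁴/(8D³N_a) = (69.0×10³)(8.8⁴)/(8·76.0³·10) = 11.783 N/mm = 11783 N/m
Wire length L = πDN_a = π·76.0·10 = 2387.6 mm
m = ρ·(πd²/4)·L = 7920 × 60.821×10⁻⁶ m² × 2.3876 m = 1.1501 kg
f_n = ½√(k/m) = 0.5·√(11783/1.1501) = 0.5·√(10245) = 50.608 Hz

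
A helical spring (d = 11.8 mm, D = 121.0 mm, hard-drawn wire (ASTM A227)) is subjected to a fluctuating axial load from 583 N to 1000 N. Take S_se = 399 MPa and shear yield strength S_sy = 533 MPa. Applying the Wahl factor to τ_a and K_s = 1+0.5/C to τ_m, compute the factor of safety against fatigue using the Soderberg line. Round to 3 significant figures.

C = D/d = 121.0/11.8 = 10.2542; K_W = (4C−1)/(4C−4)+0.615/C = 1.1410; K_s = 1+0.5/C = 1.0488
F_a = (F_max−F_min)/2 = 208.5 N; F_m = (F_max+F_min)/2 = 791.5 N
τ_a = K_W·8F_aD/(πd³) = 1.1410 × 39.101 = 44.615 MPa
τ_m = K_s·8F_mD/(πd³) = 1.0488 × 148.43 = 155.67 MPa
Soderberg: 1/n_f = τ_a/S_se + τ_m/S_sy = 44.615/399 + 155.67/533 = 0.11182 + 0.29206 = 0.40388
n_f = 1/0.40388 = 2.476

2.48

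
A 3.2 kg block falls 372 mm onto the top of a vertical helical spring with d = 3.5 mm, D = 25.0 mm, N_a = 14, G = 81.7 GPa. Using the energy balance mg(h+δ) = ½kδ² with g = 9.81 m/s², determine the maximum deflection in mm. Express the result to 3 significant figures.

k = Gd⁴/(8D³N_a) = (81.7×10³)(3.5⁴)/(8·25.0³·14) = 7.0058 N/mm
W = mg = 3.2 × 9.81 = 31.392 N
½kδ² − Wδ − Wh = 0 → δ = (W + √(W² + 2kWh))/k
δ = (31.392 + √(985.46 + 163624))/7.0058 = (31.392 + 405.72)/7.0058 = 62.393 mm

62.4 mm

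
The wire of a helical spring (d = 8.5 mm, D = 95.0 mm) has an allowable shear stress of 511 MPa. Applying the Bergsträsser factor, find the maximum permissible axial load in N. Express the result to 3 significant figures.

1160 N

C = D/d = 95.0/8.5 = 11.1765
K_B = (4C+2)/(4C−3) = 46.706/41.706 = 1.1199
τ_max = K·8FD/(πd³) → F_max = τ_allow·πd³/(8DK)
F_max = 511·π·8.5³/(8·95.0·1.1199) = 9.8589e+05/851.11 = 1158.3 N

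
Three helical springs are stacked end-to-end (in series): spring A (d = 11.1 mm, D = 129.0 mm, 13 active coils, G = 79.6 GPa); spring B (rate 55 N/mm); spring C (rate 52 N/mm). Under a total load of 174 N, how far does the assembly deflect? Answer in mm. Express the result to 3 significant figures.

k_A = Gd⁴/(8D³N_a) = (79.6×10³)(11.1⁴)/(8·129.0³·13) = 5.4126 N/mm
Series: 1/k_eq = 1/5.4126 + 1/55 + 1/52 = 0.22217; k_eq = 4.5011 N/mm
δ = F/k_eq = 174/4.5011 = 38.657 mm

38.7 mm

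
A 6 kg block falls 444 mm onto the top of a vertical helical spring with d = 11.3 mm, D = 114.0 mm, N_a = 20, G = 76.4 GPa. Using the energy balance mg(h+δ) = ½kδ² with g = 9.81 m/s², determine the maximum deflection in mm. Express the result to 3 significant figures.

k = Gd⁴/(8D³N_a) = (76.4×10³)(11.3⁴)/(8·114.0³·20) = 5.255 N/mm
W = mg = 6 × 9.81 = 58.86 N
½kδ² − Wδ − Wh = 0 → δ = (W + √(W² + 2kWh))/k
δ = (58.86 + √(3464.5 + 274667))/5.255 = (58.86 + 527.38)/5.255 = 111.56 mm

112 mm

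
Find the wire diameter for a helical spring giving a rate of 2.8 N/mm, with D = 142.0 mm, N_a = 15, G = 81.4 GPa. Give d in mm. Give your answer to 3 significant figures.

d = (8D³N_a·k / G)^(1/4) = (8·142.0³·15·2.8 / (81.4×10³))^0.25
  = (11819)^0.25 = 10.4267 mm

10.4 mm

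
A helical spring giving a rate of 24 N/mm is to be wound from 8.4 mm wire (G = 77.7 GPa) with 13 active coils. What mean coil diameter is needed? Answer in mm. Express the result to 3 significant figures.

D = (Gd⁴/(8N_a·k))^(1/3) = (77.7×10³·8.4⁴/(8·13·24))^(1/3)
  = (154986)^(1/3) = 53.7153 mm

53.7 mm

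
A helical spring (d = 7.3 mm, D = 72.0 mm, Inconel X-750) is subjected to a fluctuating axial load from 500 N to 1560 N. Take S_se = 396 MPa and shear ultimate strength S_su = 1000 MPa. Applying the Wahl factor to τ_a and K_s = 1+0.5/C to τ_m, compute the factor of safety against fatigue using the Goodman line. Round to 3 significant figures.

C = D/d = 72.0/7.3 = 9.8630; K_W = (4C−1)/(4C−4)+0.615/C = 1.1470; K_s = 1+0.5/C = 1.0507
F_a = (F_max−F_min)/2 = 530 N; F_m = (F_max+F_min)/2 = 1030 N
τ_a = K_W·8F_aD/(πd³) = 1.1470 × 249.79 = 286.51 MPa
τ_m = K_s·8F_mD/(πd³) = 1.0507 × 485.45 = 510.06 MPa
Goodman: 1/n_f = τ_a/S_se + τ_m/S_su = 286.51/396 + 510.06/1000 = 0.72350 + 0.51006 = 1.2336
n_f = 1/1.2336 = 0.8107

0.811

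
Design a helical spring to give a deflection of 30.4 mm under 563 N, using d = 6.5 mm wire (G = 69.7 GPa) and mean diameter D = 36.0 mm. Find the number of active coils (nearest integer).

Required rate k = F/δ = 563/30.4 = 18.52 N/mm
N_a = Gd⁴/(8D³k) = (69.7×10³ × 6.5⁴)/(8 × 36.0³ × 18.52)
    = 1.24419e+08 / 6.91245e+06 = 18 → 18 coils

18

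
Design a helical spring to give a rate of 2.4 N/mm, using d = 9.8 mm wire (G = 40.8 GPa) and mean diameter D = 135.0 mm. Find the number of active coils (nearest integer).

N_a = Gd⁴/(8D³k) = (40.8×10³ × 9.8⁴)/(8 × 135.0³ × 2.4)
    = 3.76326e+08 / 4.72392e+07 = 7.966 → 8 coils

8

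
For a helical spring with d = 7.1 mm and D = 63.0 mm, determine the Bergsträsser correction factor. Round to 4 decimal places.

C = D/d = 63.0/7.1 = 8.8732
K_B = (4C+2)/(4C−3) = 37.493/32.493 = 1.1539

1.1539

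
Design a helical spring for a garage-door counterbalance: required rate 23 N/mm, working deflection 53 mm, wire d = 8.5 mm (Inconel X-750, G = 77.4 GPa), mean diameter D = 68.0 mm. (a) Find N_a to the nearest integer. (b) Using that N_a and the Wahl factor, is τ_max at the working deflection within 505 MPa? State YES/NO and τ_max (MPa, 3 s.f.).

(a) 7 coils; (b) YES, τ_max = 406 MPa

N_a = Gd⁴/(8D³k) = (77.4×10³)(8.5⁴)/(8·68.0³·23) = 6.983 → N_a = 7
Actual rate k = Gd⁴/(8D³·7) = 22.946 N/mm
Working load F = kδ = 22.946·53 = 1216.1 N
C = 68.0/8.5 = 8.0000; K_W = (4C−1)/(4C−4)+0.615/C = 1.1840
τ_max = K_W·8FD/(πd³) = 1.1840·342.9 = 406 MPa
τ_max ≤ 505 MPa → acceptable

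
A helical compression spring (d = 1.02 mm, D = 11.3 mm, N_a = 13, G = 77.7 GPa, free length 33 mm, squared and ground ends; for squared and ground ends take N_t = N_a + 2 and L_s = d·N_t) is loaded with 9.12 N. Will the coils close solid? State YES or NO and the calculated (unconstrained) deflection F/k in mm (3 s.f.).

k = Gd⁴/(8D³N_a) = (77.7×10³)(1.02⁴)/(8·11.3³·13) = 0.56047 N/mm
N_t = 15; L_s = 1.02·15 = 15.3 mm; δ_solid = L₀ − L_s = 33 − 15.3 = 17.7 mm
δ = F/k = 9.12/0.56047 = 16.272 mm
δ < δ_solid → spring does not go solid

NO, δ = 16.3 mm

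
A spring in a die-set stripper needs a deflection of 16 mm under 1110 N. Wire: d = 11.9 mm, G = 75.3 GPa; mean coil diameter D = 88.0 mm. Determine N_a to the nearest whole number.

Required rate k = F/δ = 1110/16 = 69.375 N/mm
N_a = Gd⁴/(8D³k) = (75.3×10³ × 11.9⁴)/(8 × 88.0³ × 69.375)
    = 1.51002e+09 / 3.78217e+08 = 3.992 → 4 coils

4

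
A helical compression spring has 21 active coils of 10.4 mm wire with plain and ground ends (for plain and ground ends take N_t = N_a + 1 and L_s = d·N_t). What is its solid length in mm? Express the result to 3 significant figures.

plain and ground ends: N_t = N_a + 1 = 21 + 1 = 22
L_s = d·N_t = 10.4 × 22 = 228.8 mm

229 mm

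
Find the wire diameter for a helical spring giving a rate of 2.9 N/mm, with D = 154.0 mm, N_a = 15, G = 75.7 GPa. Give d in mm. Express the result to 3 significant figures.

11.4 mm

d = (8D³N_a·k / G)^(1/4) = (8·154.0³·15·2.9 / (75.7×10³))^0.25
  = (16790)^0.25 = 11.3831 mm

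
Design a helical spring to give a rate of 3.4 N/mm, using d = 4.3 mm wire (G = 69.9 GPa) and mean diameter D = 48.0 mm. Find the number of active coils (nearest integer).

8

N_a = Gd⁴/(8D³k) = (69.9×10³ × 4.3⁴)/(8 × 48.0³ × 3.4)
    = 2.38974e+07 / 3.0081e+06 = 7.944 → 8 coils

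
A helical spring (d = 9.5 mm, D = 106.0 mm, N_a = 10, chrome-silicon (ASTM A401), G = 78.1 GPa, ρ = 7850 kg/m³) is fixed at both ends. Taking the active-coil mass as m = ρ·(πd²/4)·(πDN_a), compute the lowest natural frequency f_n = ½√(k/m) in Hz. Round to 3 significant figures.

k = Gd⁴/(8D³N_a) = (78.1×10³)(9.5⁴)/(8·106.0³·10) = 6.6763 N/mm = 6676.3 N/m
Wire length L = πDN_a = π·106.0·10 = 3330.1 mm
m = ρ·(πd²/4)·L = 7850 × 70.882×10⁻⁶ m² × 3.3301 m = 1.8529 kg
f_n = ½√(k/m) = 0.5·√(6676.3/1.8529) = 0.5·√(3603.1) = 30.013 Hz

30.0 Hz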